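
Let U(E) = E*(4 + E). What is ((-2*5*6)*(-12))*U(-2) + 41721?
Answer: 38841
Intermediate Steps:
((-2*5*6)*(-12))*U(-2) + 41721 = ((-2*5*6)*(-12))*(-2*(4 - 2)) + 41721 = (-10*6*(-12))*(-2*2) + 41721 = -60*(-12)*(-4) + 41721 = 720*(-4) + 41721 = -2880 + 41721 = 38841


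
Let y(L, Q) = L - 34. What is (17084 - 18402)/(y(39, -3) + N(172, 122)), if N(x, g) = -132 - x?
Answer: 1318/299 ≈ 4.4080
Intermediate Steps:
y(L, Q) = -34 + L
(17084 - 18402)/(y(39, -3) + N(172, 122)) = (17084 - 18402)/((-34 + 39) + (-132 - 1*172)) = -1318/(5 + (-132 - 172)) = -1318/(5 - 304) = -1318/(-299) = -1318*(-1/299) = 1318/299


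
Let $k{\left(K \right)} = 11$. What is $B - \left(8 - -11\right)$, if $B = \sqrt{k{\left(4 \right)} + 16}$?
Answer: $-19 + 3 \sqrt{3} \approx -13.804$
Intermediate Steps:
$B = 3 \sqrt{3}$ ($B = \sqrt{11 + 16} = \sqrt{27} = 3 \sqrt{3} \approx 5.1962$)
$B - \left(8 - -11\right) = 3 \sqrt{3} - \left(8 - -11\right) = 3 \sqrt{3} - \left(8 + 11\right) = 3 \sqrt{3} - 19 = -19 + 3 \sqrt{3}$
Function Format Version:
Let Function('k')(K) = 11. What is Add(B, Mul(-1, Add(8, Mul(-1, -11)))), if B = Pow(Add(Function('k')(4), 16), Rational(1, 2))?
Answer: Add(-19, Mul(3, Pow(3, Rational(1, 2)))) ≈ -13.804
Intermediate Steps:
B = Mul(3, Pow(3, Rational(1, 2))) (B = Pow(Add(11, 16), Rational(1, 2)) = Pow(27, Rational(1, 2)) = Mul(3, Pow(3, Rational(1, 2))) ≈ 5.1962)
Add(B, Mul(-1, Add(8, Mul(-1, -11)))) = Add(Mul(3, Pow(3, Rational(1, 2))), Mul(-1, Add(8, Mul(-1, -11)))) = Add(Mul(3, Pow(3, Rational(1, 2))), Mul(-1, Add(8, 11))) = Add(Mul(3, Pow(3, Rational(1, 2))), Mul(-1, 19)) = Add(Mul(3, Pow(3, Rational(1, 2))), -19) = Add(-19, Mul(3, Pow(3, Rational(1, 2))))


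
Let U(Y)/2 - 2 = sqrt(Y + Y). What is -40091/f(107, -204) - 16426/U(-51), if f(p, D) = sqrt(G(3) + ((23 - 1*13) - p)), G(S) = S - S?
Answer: -8213/53 + 8213*I*sqrt(102)/106 + 40091*I*sqrt(97)/97 ≈ -154.96 + 4853.1*I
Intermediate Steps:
G(S) = 0
f(p, D) = sqrt(10 - p) (f(p, D) = sqrt(0 + ((23 - 1*13) - p)) = sqrt(0 + ((23 - 13) - p)) = sqrt(0 + (10 - p)) = sqrt(10 - p))
U(Y) = 4 + 2*sqrt(2)*sqrt(Y) (U(Y) = 4 + 2*sqrt(Y + Y) = 4 + 2*sqrt(2*Y) = 4 + 2*(sqrt(2)*sqrt(Y)) = 4 + 2*sqrt(2)*sqrt(Y))
-40091/f(107, -204) - 16426/U(-51) = -40091/sqrt(10 - 1*107) - 16426/(4 + 2*sqrt(2)*sqrt(-51)) = -40091/sqrt(10 - 107) - 16426/(4 + 2*sqrt(2)*(I*sqrt(51))) = -40091*(-I*sqrt(97)/97) - 16426/(4 + 2*I*sqrt(102)) = -(-40091)*I*sqrt(97)/97 - 16426/(4 + 2*I*sqrt(102)) = 40091*I*sqrt(97)/97 - 16426/(4 + 2*I*sqrt(102)) = -16426/(4 + 2*I*sqrt(102)) + 40091*I*sqrt(97)/97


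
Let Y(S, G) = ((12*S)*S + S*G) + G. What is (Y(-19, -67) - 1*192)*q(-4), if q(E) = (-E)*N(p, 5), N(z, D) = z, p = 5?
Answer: 106920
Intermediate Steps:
Y(S, G) = G + 12*S**2 + G*S (Y(S, G) = (12*S**2 + G*S) + G = G + 12*S**2 + G*S)
q(E) = -5*E (q(E) = -E*5 = -5*E)
(Y(-19, -67) - 1*192)*q(-4) = ((-67 + 12*(-19)**2 - 67*(-19)) - 1*192)*(-5*(-4)) = ((-67 + 12*361 + 1273) - 192)*20 = ((-67 + 4332 + 1273) - 192)*20 = (5538 - 192)*20 = 5346*20 = 106920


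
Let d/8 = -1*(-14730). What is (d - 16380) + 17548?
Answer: 119008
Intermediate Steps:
d = 117840 (d = 8*(-1*(-14730)) = 8*14730 = 117840)
(d - 16380) + 17548 = (117840 - 16380) + 17548 = 101460 + 17548 = 119008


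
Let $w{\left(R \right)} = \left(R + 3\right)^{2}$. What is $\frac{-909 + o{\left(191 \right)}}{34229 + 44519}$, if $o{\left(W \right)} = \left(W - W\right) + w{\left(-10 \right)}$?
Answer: $- \frac{215}{19687} \approx -0.010921$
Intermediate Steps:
$w{\left(R \right)} = \left(3 + R\right)^{2}$
$o{\left(W \right)} = 49$ ($o{\left(W \right)} = \left(W - W\right) + \left(3 - 10\right)^{2} = 0 + \left(-7\right)^{2} = 0 + 49 = 49$)
$\frac{-909 + o{\left(191 \right)}}{34229 + 44519} = \frac{-909 + 49}{34229 + 44519} = - \frac{860}{78748} = \left(-860\right) \frac{1}{78748} = - \frac{215}{19687}$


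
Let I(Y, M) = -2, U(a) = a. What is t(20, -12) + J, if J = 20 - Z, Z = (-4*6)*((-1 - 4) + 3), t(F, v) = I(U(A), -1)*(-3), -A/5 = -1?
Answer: -22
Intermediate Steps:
A = 5 (A = -5*(-1) = 5)
t(F, v) = 6 (t(F, v) = -2*(-3) = 6)
Z = 48 (Z = -24*(-5 + 3) = -24*(-2) = 48)
J = -28 (J = 20 - 1*48 = 20 - 48 = -28)
t(20, -12) + J = 6 - 28 = -22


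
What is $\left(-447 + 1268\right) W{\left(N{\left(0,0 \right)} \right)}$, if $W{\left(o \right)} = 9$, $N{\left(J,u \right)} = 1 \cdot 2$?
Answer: $7389$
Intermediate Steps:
$N{\left(J,u \right)} = 2$
$\left(-447 + 1268\right) W{\left(N{\left(0,0 \right)} \right)} = \left(-447 + 1268\right) 9 = 821 \cdot 9 = 7389$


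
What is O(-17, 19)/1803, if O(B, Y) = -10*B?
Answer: 170/1803 ≈ 0.094287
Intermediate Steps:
O(-17, 19)/1803 = -10*(-17)/1803 = 170*(1/1803) = 170/1803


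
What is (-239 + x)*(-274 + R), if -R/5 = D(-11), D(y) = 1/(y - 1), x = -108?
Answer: 1139201/12 ≈ 94933.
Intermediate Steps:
D(y) = 1/(-1 + y)
R = 5/12 (R = -5/(-1 - 11) = -5/(-12) = -5*(-1/12) = 5/12 ≈ 0.41667)
(-239 + x)*(-274 + R) = (-239 - 108)*(-274 + 5/12) = -347*(-3283/12) = 1139201/12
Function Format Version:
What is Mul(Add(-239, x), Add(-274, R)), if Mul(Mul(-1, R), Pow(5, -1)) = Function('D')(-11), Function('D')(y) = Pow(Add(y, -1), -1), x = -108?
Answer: Rational(1139201, 12) ≈ 94933.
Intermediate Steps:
Function('D')(y) = Pow(Add(-1, y), -1)
R = Rational(5, 12) (R = Mul(-5, Pow(Add(-1, -11), -1)) = Mul(-5, Pow(-12, -1)) = Mul(-5, Rational(-1, 12)) = Rational(5, 12) ≈ 0.41667)
Mul(Add(-239, x), Add(-274, R)) = Mul(Add(-239, -108), Add(-274, Rational(5, 12))) = Mul(-347, Rational(-3283, 12)) = Rational(1139201, 12)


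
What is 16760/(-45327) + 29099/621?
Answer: 436187471/9382689 ≈ 46.489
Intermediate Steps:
16760/(-45327) + 29099/621 = 16760*(-1/45327) + 29099*(1/621) = -16760/45327 + 29099/621 = 436187471/9382689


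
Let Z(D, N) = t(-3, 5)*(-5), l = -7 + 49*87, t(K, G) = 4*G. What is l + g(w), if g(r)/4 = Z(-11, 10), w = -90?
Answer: 3856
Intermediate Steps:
l = 4256 (l = -7 + 4263 = 4256)
Z(D, N) = -100 (Z(D, N) = (4*5)*(-5) = 20*(-5) = -100)
g(r) = -400 (g(r) = 4*(-100) = -400)
l + g(w) = 4256 - 400 = 3856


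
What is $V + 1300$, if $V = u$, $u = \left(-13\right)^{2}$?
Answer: $1469$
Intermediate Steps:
$u = 169$
$V = 169$
$V + 1300 = 169 + 1300 = 1469$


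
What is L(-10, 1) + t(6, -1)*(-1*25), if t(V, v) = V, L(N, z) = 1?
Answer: -149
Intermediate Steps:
L(-10, 1) + t(6, -1)*(-1*25) = 1 + 6*(-1*25) = 1 + 6*(-25) = 1 - 150 = -149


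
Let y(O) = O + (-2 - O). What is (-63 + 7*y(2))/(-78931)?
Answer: 77/78931 ≈ 0.00097554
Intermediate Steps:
y(O) = -2
(-63 + 7*y(2))/(-78931) = (-63 + 7*(-2))/(-78931) = (-63 - 14)*(-1/78931) = -77*(-1/78931) = 77/78931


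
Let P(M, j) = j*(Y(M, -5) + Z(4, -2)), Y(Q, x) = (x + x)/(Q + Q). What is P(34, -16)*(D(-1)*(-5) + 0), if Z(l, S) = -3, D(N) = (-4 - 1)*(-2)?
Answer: -42800/17 ≈ -2517.6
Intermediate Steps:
D(N) = 10 (D(N) = -5*(-2) = 10)
Y(Q, x) = x/Q (Y(Q, x) = (2*x)/((2*Q)) = (2*x)*(1/(2*Q)) = x/Q)
P(M, j) = j*(-3 - 5/M) (P(M, j) = j*(-5/M - 3) = j*(-3 - 5/M))
P(34, -16)*(D(-1)*(-5) + 0) = (-1*(-16)*(5 + 3*34)/34)*(10*(-5) + 0) = (-1*(-16)*1/34*(5 + 102))*(-50 + 0) = -1*(-16)*1/34*107*(-50) = (856/17)*(-50) = -42800/17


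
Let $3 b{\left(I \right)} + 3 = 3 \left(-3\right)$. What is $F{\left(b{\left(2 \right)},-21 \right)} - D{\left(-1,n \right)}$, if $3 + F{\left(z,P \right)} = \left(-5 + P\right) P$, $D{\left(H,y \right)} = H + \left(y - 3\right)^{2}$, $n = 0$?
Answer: $535$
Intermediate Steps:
$b{\left(I \right)} = -4$ ($b{\left(I \right)} = -1 + \frac{3 \left(-3\right)}{3} = -1 + \frac{1}{3} \left(-9\right) = -1 - 3 = -4$)
$D{\left(H,y \right)} = H + \left(-3 + y\right)^{2}$
$F{\left(z,P \right)} = -3 + P \left(-5 + P\right)$ ($F{\left(z,P \right)} = -3 + \left(-5 + P\right) P = -3 + P \left(-5 + P\right)$)
$F{\left(b{\left(2 \right)},-21 \right)} - D{\left(-1,n \right)} = \left(-3 + \left(-21\right)^{2} - -105\right) - \left(-1 + \left(-3 + 0\right)^{2}\right) = \left(-3 + 441 + 105\right) - \left(-1 + \left(-3\right)^{2}\right) = 543 - \left(-1 + 9\right) = 543 - 8 = 535$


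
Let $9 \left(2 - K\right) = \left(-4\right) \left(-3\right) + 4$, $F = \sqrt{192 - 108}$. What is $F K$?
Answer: $\frac{4 \sqrt{21}}{9} \approx 2.0367$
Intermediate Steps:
$F = 2 \sqrt{21}$ ($F = \sqrt{84} = 2 \sqrt{21} \approx 9.1651$)
$K = \frac{2}{9}$ ($K = 2 - \frac{\left(-4\right) \left(-3\right) + 4}{9} = 2 - \frac{12 + 4}{9} = 2 - \frac{16}{9} = \frac{2}{9} \approx 0.22222$)
$F K = 2 \sqrt{21} \cdot \frac{2}{9} = \frac{4 \sqrt{21}}{9}$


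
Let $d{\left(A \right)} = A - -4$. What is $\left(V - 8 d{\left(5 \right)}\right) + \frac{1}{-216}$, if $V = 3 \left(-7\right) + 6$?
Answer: $- \frac{18793}{216} \approx -87.005$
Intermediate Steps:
$d{\left(A \right)} = 4 + A$ ($d{\left(A \right)} = A + 4 = 4 + A$)
$V = -15$ ($V = -21 + 6 = -15$)
$\left(V - 8 d{\left(5 \right)}\right) + \frac{1}{-216} = \left(-15 - 8 \left(4 + 5\right)\right) + \frac{1}{-216} = \left(-15 - 72\right) - \frac{1}{216} = -87 - \frac{1}{216} = - \frac{18793}{216}$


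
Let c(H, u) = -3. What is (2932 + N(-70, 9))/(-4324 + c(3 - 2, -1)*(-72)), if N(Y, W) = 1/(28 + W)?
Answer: -8345/11692 ≈ -0.71374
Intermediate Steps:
(2932 + N(-70, 9))/(-4324 + c(3 - 2, -1)*(-72)) = (2932 + 1/(28 + 9))/(-4324 - 3*(-72)) = (2932 + 1/37)/(-4324 + 216) = (2932 + 1/37)/(-4108) = (108485/37)*(-1/4108) = -8345/11692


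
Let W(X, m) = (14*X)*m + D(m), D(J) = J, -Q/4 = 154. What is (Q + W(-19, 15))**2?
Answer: 21077281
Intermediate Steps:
Q = -616 (Q = -4*154 = -616)
W(X, m) = m + 14*X*m (W(X, m) = (14*X)*m + m = 14*X*m + m = m + 14*X*m)
(Q + W(-19, 15))**2 = (-616 + 15*(1 + 14*(-19)))**2 = (-616 + 15*(1 - 266))**2 = (-616 + 15*(-265))**2 = (-616 - 3975)**2 = (-4591)**2 = 21077281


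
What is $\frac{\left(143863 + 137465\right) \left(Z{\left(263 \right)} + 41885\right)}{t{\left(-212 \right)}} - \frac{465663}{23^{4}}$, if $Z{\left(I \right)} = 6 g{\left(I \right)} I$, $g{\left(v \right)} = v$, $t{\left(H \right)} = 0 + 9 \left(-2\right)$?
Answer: $- \frac{5995056218987381}{839523} \approx -7.141 \cdot 10^{9}$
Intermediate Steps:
$t{\left(H \right)} = -18$ ($t{\left(H \right)} = 0 - 18 = -18$)
$Z{\left(I \right)} = 6 I^{2}$ ($Z{\left(I \right)} = 6 I I = 6 I^{2}$)
$\frac{\left(143863 + 137465\right) \left(Z{\left(263 \right)} + 41885\right)}{t{\left(-212 \right)}} - \frac{465663}{23^{4}} = \frac{\left(143863 + 137465\right) \left(6 \cdot 263^{2} + 41885\right)}{-18} - \frac{465663}{23^{4}} = 281328 \left(6 \cdot 69169 + 41885\right) \left(- \frac{1}{18}\right) - \frac{465663}{279841} = 281328 \left(415014 + 41885\right) \left(- \frac{1}{18}\right) - \frac{465663}{279841} = 281328 \cdot 456899 \left(- \frac{1}{18}\right) - \frac{465663}{279841} = 128538481872 \left(- \frac{1}{18}\right) - \frac{465663}{279841} = - \frac{21423080312}{3} - \frac{465663}{279841} = - \frac{5995056218987381}{839523}$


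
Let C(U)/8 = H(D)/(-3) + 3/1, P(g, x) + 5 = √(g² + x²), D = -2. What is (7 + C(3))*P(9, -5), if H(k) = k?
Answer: -545/3 + 109*√106/3 ≈ 192.41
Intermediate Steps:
P(g, x) = -5 + √(g² + x²)
C(U) = 88/3 (C(U) = 8*(-2/(-3) + 3/1) = 8*(-2*(-⅓) + 3*1) = 8*(⅔ + 3) = 8*(11/3) = 88/3)
(7 + C(3))*P(9, -5) = (7 + 88/3)*(-5 + √(9² + (-5)²)) = 109*(-5 + √(81 + 25))/3 = 109*(-5 + √106)/3 = -545/3 + 109*√106/3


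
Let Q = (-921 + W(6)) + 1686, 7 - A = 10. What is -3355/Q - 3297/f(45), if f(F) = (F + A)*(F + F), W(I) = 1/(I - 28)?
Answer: -15927953/3029220 ≈ -5.2581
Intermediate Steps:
A = -3 (A = 7 - 1*10 = 7 - 10 = -3)
W(I) = 1/(-28 + I)
Q = 16829/22 (Q = (-921 + 1/(-28 + 6)) + 1686 = (-921 + 1/(-22)) + 1686 = (-921 - 1/22) + 1686 = -20263/22 + 1686 = 16829/22 ≈ 764.95)
f(F) = 2*F*(-3 + F) (f(F) = (F - 3)*(F + F) = (-3 + F)*(2*F) = 2*F*(-3 + F))
-3355/Q - 3297/f(45) = -3355/16829/22 - 3297*1/(90*(-3 + 45)) = -3355*22/16829 - 3297/(2*45*42) = -73810/16829 - 3297/3780 = -73810/16829 - 3297*1/3780 = -73810/16829 - 157/180 = -15927953/3029220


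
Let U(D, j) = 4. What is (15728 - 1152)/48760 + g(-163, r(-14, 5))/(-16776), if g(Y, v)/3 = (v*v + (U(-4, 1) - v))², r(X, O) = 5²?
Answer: -276670612/4260405 ≈ -64.940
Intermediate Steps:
r(X, O) = 25
g(Y, v) = 3*(4 + v² - v)² (g(Y, v) = 3*(v*v + (4 - v))² = 3*(v² + (4 - v))² = 3*(4 + v² - v)²)
(15728 - 1152)/48760 + g(-163, r(-14, 5))/(-16776) = (15728 - 1152)/48760 + (3*(4 + 25² - 1*25)²)/(-16776) = 14576*(1/48760) + (3*(4 + 625 - 25)²)*(-1/16776) = 1822/6095 + (3*604²)*(-1/16776) = 1822/6095 + (3*364816)*(-1/16776) = 1822/6095 + 1094448*(-1/16776) = 1822/6095 - 45602/699 = -276670612/4260405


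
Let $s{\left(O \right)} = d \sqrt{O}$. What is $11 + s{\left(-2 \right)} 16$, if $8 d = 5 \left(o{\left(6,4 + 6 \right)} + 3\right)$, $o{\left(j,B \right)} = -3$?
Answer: $11$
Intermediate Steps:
$d = 0$ ($d = \frac{5 \left(-3 + 3\right)}{8} = \frac{5 \cdot 0}{8} = \frac{1}{8} \cdot 0 = 0$)
$s{\left(O \right)} = 0$ ($s{\left(O \right)} = 0 \sqrt{O} = 0$)
$11 + s{\left(-2 \right)} 16 = 11 + 0 \cdot 16 = 11 + 0 = 11$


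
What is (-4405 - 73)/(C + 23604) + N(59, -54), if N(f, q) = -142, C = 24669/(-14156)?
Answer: -47507515378/334113555 ≈ -142.19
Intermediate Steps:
C = -24669/14156 (C = 24669*(-1/14156) = -24669/14156 ≈ -1.7427)
(-4405 - 73)/(C + 23604) + N(59, -54) = (-4405 - 73)/(-24669/14156 + 23604) - 142 = -4478/334113555/14156 - 142 = -4478*14156/334113555 - 142 = -63390568/334113555 - 142 = -47507515378/334113555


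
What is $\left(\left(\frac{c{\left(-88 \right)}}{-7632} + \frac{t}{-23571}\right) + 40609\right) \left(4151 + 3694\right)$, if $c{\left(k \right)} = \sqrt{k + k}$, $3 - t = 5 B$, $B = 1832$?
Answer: $\frac{2503088188040}{7857} - \frac{2615 i \sqrt{11}}{636} \approx 3.1858 \cdot 10^{8} - 13.637 i$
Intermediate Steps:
$t = -9157$ ($t = 3 - 5 \cdot 1832 = 3 - 9160 = -9157$)
$c{\left(k \right)} = \sqrt{2} \sqrt{k}$ ($c{\left(k \right)} = \sqrt{2 k} = \sqrt{2} \sqrt{k}$)
$\left(\left(\frac{c{\left(-88 \right)}}{-7632} + \frac{t}{-23571}\right) + 40609\right) \left(4151 + 3694\right) = \left(\left(\frac{\sqrt{2} \sqrt{-88}}{-7632} - \frac{9157}{-23571}\right) + 40609\right) \left(4151 + 3694\right) = \left(\left(\sqrt{2} \cdot 2 i \sqrt{22} \left(- \frac{1}{7632}\right) - - \frac{9157}{23571}\right) + 40609\right) 7845 = \left(\left(4 i \sqrt{11} \left(- \frac{1}{7632}\right) + \frac{9157}{23571}\right) + 40609\right) 7845 = \left(\left(- \frac{i \sqrt{11}}{1908} + \frac{9157}{23571}\right) + 40609\right) 7845 = \left(\left(\frac{9157}{23571} - \frac{i \sqrt{11}}{1908}\right) + 40609\right) 7845 = \left(\frac{957203896}{23571} - \frac{i \sqrt{11}}{1908}\right) 7845 = \frac{2503088188040}{7857} - \frac{2615 i \sqrt{11}}{636}$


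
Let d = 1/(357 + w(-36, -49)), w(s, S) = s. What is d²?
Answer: 1/103041 ≈ 9.7049e-6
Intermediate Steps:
d = 1/321 (d = 1/(357 - 36) = 1/321 ≈ 0.0031153)
d² = (1/321)² = 1/103041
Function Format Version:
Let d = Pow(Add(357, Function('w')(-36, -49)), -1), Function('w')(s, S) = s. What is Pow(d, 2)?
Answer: Rational(1, 103041) ≈ 9.7049e-6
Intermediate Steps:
d = Rational(1, 321) (d = Pow(Add(357, -36), -1) = Pow(321, -1) = Rational(1, 321) ≈ 0.0031153)
Pow(d, 2) = Pow(Rational(1, 321), 2) = Rational(1, 103041)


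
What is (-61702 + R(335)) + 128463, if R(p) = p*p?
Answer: 178986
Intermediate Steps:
R(p) = p**2
(-61702 + R(335)) + 128463 = (-61702 + 335**2) + 128463 = (-61702 + 112225) + 128463 = 50523 + 128463 = 178986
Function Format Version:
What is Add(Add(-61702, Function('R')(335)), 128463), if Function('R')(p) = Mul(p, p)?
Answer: 178986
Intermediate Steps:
Function('R')(p) = Pow(p, 2)
Add(Add(-61702, Function('R')(335)), 128463) = Add(Add(-61702, Pow(335, 2)), 128463) = Add(Add(-61702, 112225), 128463) = Add(50523, 128463) = 178986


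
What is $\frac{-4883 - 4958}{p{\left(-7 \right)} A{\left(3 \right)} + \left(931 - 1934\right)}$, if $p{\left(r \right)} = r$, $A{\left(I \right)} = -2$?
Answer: $\frac{9841}{989} \approx 9.9505$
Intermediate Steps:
$\frac{-4883 - 4958}{p{\left(-7 \right)} A{\left(3 \right)} + \left(931 - 1934\right)} = \frac{-4883 - 4958}{\left(-7\right) \left(-2\right) + \left(931 - 1934\right)} = - \frac{9841}{14 - 1003} = - \frac{9841}{-989} = \left(-9841\right) \left(- \frac{1}{989}\right) = \frac{9841}{989}$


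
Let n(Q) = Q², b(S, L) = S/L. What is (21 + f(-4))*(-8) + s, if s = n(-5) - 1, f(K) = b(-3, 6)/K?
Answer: -145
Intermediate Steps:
f(K) = -1/(2*K) (f(K) = (-3/6)/K = (-3*⅙)/K = -1/(2*K))
s = 24 (s = (-5)² - 1 = 25 - 1 = 24)
(21 + f(-4))*(-8) + s = (21 - ½/(-4))*(-8) + 24 = (21 - ½*(-¼))*(-8) + 24 = (21 + ⅛)*(-8) + 24 = (169/8)*(-8) + 24 = -169 + 24 = -145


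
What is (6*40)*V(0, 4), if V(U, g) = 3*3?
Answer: 2160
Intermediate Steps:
V(U, g) = 9
(6*40)*V(0, 4) = (6*40)*9 = 240*9 = 2160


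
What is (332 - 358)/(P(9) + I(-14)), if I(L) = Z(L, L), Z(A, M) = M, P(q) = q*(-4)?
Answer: 13/25 ≈ 0.52000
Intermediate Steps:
P(q) = -4*q
I(L) = L
(332 - 358)/(P(9) + I(-14)) = (332 - 358)/(-4*9 - 14) = -26/(-36 - 14) = -26/(-50) = -26*(-1/50) = 13/25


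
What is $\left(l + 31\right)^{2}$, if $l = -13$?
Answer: $324$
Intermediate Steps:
$\left(l + 31\right)^{2} = \left(-13 + 31\right)^{2} = 18^{2} = 324$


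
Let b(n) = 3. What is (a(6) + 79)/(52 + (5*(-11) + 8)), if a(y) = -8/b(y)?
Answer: 229/15 ≈ 15.267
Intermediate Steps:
a(y) = -8/3
(a(6) + 79)/(52 + (5*(-11) + 8)) = (-8/3 + 79)/(52 + (5*(-11) + 8)) = 229/(3*(52 + (-55 + 8))) = 229/(3*(52 - 47)) = (229/3)/5 = (229/3)*(⅕) = 229/15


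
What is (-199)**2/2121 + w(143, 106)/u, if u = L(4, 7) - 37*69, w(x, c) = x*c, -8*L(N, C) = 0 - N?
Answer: 137862869/10827705 ≈ 12.732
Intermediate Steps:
L(N, C) = N/8 (L(N, C) = -(0 - N)/8 = -(-1)*N/8 = N/8)
w(x, c) = c*x
u = -5105/2 (u = (1/8)*4 - 37*69 = 1/2 - 2553 = -5105/2 ≈ -2552.5)
(-199)**2/2121 + w(143, 106)/u = (-199)**2/2121 + (106*143)/(-5105/2) = 39601*(1/2121) + 15158*(-2/5105) = 39601/2121 - 30316/5105 = 137862869/10827705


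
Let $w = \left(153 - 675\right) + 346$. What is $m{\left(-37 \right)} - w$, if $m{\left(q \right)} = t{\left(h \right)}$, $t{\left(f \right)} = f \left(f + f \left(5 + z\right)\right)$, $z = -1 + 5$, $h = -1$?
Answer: $186$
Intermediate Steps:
$z = 4$
$t{\left(f \right)} = 10 f^{2}$ ($t{\left(f \right)} = f \left(f + f \left(5 + 4\right)\right) = f \left(f + f 9\right) = f \left(f + 9 f\right) = f 10 f = 10 f^{2}$)
$m{\left(q \right)} = 10$ ($m{\left(q \right)} = 10 \left(-1\right)^{2} = 10 \cdot 1 = 10$)
$w = -176$ ($w = -522 + 346 = -176$)
$m{\left(-37 \right)} - w = 10 - -176 = 10 + 176 = 186$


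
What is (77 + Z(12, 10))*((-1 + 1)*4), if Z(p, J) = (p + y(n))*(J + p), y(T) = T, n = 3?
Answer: 0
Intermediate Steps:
Z(p, J) = (3 + p)*(J + p) (Z(p, J) = (p + 3)*(J + p) = (3 + p)*(J + p))
(77 + Z(12, 10))*((-1 + 1)*4) = (77 + (12**2 + 3*10 + 3*12 + 10*12))*((-1 + 1)*4) = (77 + (144 + 30 + 36 + 120))*(0*4) = (77 + 330)*0 = 407*0 = 0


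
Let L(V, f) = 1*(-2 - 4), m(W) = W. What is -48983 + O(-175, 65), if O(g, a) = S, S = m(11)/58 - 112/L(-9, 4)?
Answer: -8519761/174 ≈ -48964.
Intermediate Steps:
L(V, f) = -6 (L(V, f) = 1*(-6) = -6)
S = 3281/174 (S = 11/58 - 112/(-6) = 11*(1/58) - 112*(-1/6) = 11/58 + 56/3 = 3281/174 ≈ 18.856)
O(g, a) = 3281/174
-48983 + O(-175, 65) = -48983 + 3281/174 = -8519761/174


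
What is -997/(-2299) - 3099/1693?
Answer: -5436680/3892207 ≈ -1.3968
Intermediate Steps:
-997/(-2299) - 3099/1693 = -997*(-1/2299) - 3099*1/1693 = 997/2299 - 3099/1693 = -5436680/3892207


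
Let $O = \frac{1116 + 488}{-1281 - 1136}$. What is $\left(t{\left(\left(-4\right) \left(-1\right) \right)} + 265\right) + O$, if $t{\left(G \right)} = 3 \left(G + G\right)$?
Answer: $\frac{696909}{2417} \approx 288.34$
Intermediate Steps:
$O = - \frac{1604}{2417}$ ($O = \frac{1604}{-2417} = 1604 \left(- \frac{1}{2417}\right) = - \frac{1604}{2417} \approx -0.66363$)
$t{\left(G \right)} = 6 G$ ($t{\left(G \right)} = 3 \cdot 2 G = 6 G$)
$\left(t{\left(\left(-4\right) \left(-1\right) \right)} + 265\right) + O = \left(6 \left(\left(-4\right) \left(-1\right)\right) + 265\right) - \frac{1604}{2417} = \left(6 \cdot 4 + 265\right) - \frac{1604}{2417} = \left(24 + 265\right) - \frac{1604}{2417} = 289 - \frac{1604}{2417} = \frac{696909}{2417}$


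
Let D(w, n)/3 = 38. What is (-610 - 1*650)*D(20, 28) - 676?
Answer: -144316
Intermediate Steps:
D(w, n) = 114 (D(w, n) = 3*38 = 114)
(-610 - 1*650)*D(20, 28) - 676 = (-610 - 1*650)*114 - 676 = (-610 - 650)*114 - 676 = -1260*114 - 676 = -143640 - 676 = -144316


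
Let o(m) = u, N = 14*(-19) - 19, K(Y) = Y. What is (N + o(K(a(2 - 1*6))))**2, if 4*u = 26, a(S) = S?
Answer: 310249/4 ≈ 77562.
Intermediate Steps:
u = 13/2 (u = (1/4)*26 = 13/2 ≈ 6.5000)
N = -285 (N = -266 - 19 = -285)
o(m) = 13/2
(N + o(K(a(2 - 1*6))))**2 = (-285 + 13/2)**2 = (-557/2)**2 = 310249/4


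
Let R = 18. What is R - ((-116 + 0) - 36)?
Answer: 170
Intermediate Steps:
R - ((-116 + 0) - 36) = 18 - ((-116 + 0) - 36) = 18 - (-116 - 36) = 18 - 1*(-152) = 18 + 152 = 170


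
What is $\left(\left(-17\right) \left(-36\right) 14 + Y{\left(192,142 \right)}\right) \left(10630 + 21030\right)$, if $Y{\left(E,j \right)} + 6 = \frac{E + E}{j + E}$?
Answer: $\frac{45275256360}{167} \approx 2.7111 \cdot 10^{8}$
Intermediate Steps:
$Y{\left(E,j \right)} = -6 + \frac{2 E}{E + j}$ ($Y{\left(E,j \right)} = -6 + \frac{E + E}{j + E} = -6 + \frac{2 E}{E + j}$)
$\left(\left(-17\right) \left(-36\right) 14 + Y{\left(192,142 \right)}\right) \left(10630 + 21030\right) = \left(\left(-17\right) \left(-36\right) 14 + \frac{2 \left(\left(-3\right) 142 - 384\right)}{192 + 142}\right) \left(10630 + 21030\right) = \left(612 \cdot 14 + \frac{2 \left(-426 - 384\right)}{334}\right) 31660 = \left(8568 + 2 \cdot \frac{1}{334} \left(-810\right)\right) 31660 = \left(8568 - \frac{810}{167}\right) 31660 = \frac{1430046}{167} \cdot 31660 = \frac{45275256360}{167}$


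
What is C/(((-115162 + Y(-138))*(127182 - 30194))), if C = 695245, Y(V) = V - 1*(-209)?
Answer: -695245/11162445908 ≈ -6.2284e-5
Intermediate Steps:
Y(V) = 209 + V (Y(V) = V + 209 = 209 + V)
C/(((-115162 + Y(-138))*(127182 - 30194))) = 695245/(((-115162 + (209 - 138))*(127182 - 30194))) = 695245/(((-115162 + 71)*96988)) = 695245/((-115091*96988)) = 695245/(-11162445908) = 695245*(-1/11162445908) = -695245/11162445908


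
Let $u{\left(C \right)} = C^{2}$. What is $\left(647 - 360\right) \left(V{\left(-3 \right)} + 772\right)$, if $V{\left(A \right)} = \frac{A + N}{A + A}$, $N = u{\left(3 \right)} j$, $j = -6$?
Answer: $\frac{448581}{2} \approx 2.2429 \cdot 10^{5}$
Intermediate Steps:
$N = -54$ ($N = 3^{2} \left(-6\right) = 9 \left(-6\right) = -54$)
$V{\left(A \right)} = \frac{-54 + A}{2 A}$ ($V{\left(A \right)} = \frac{A - 54}{A + A} = \frac{-54 + A}{2 A}$)
$\left(647 - 360\right) \left(V{\left(-3 \right)} + 772\right) = \left(647 - 360\right) \left(\frac{-54 - 3}{2 \left(-3\right)} + 772\right) = 287 \left(\frac{1}{2} \left(- \frac{1}{3}\right) \left(-57\right) + 772\right) = 287 \left(\frac{19}{2} + 772\right) = 287 \cdot \frac{1563}{2} = \frac{448581}{2}$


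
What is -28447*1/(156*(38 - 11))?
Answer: -28447/4212 ≈ -6.7538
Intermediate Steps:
-28447*1/(156*(38 - 11)) = -28447/((-81*(-52))) = -28447/((-3*(-1404))) = -28447/4212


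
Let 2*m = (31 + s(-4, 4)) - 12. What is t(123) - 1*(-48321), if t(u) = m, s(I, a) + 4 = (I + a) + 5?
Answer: 48331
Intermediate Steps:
s(I, a) = 1 + I + a (s(I, a) = -4 + ((I + a) + 5) = -4 + (5 + I + a) = 1 + I + a)
m = 10 (m = ((31 + (1 - 4 + 4)) - 12)/2 = ((31 + 1) - 12)/2 = (32 - 12)/2 = (1/2)*20 = 10)
t(u) = 10
t(123) - 1*(-48321) = 10 - 1*(-48321) = 10 + 48321 = 48331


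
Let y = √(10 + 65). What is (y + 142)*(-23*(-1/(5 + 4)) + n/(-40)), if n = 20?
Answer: 2627/9 + 185*√3/18 ≈ 309.69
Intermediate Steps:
y = 5*√3 (y = √75 = 5*√3 ≈ 8.6602)
(y + 142)*(-23*(-1/(5 + 4)) + n/(-40)) = (5*√3 + 142)*(-23*(-1/(5 + 4)) + 20/(-40)) = (142 + 5*√3)*(-23/(9*(-1)) + 20*(-1/40)) = (142 + 5*√3)*(-23/(-9) - ½) = (142 + 5*√3)*(-23*(-⅑) - ½) = (142 + 5*√3)*(23/9 - ½) = (142 + 5*√3)*(37/18) = 2627/9 + 185*√3/18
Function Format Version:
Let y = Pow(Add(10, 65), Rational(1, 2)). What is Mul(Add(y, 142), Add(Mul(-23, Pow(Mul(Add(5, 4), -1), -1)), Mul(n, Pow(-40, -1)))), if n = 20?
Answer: Add(Rational(2627, 9), Mul(Rational(185, 18), Pow(3, Rational(1, 2)))) ≈ 309.69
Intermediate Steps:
y = Mul(5, Pow(3, Rational(1, 2))) (y = Pow(75, Rational(1, 2)) = Mul(5, Pow(3, Rational(1, 2))) ≈ 8.6602)
Mul(Add(y, 142), Add(Mul(-23, Pow(Mul(Add(5, 4), -1), -1)), Mul(n, Pow(-40, -1)))) = Mul(Add(Mul(5, Pow(3, Rational(1, 2))), 142), Add(Mul(-23, Pow(Mul(Add(5, 4), -1), -1)), Mul(20, Pow(-40, -1)))) = Mul(Add(142, Mul(5, Pow(3, Rational(1, 2)))), Add(Mul(-23, Pow(Mul(9, -1), -1)), Mul(20, Rational(-1, 40)))) = Mul(Add(142, Mul(5, Pow(3, Rational(1, 2)))), Add(Mul(-23, Pow(-9, -1)), Rational(-1, 2))) = Mul(Add(142, Mul(5, Pow(3, Rational(1, 2)))), Add(Mul(-23, Rational(-1, 9)), Rational(-1, 2))) = Mul(Add(142, Mul(5, Pow(3, Rational(1, 2)))), Add(Rational(23, 9), Rational(-1, 2))) = Mul(Add(142, Mul(5, Pow(3, Rational(1, 2)))), Rational(37, 18)) = Add(Rational(2627, 9), Mul(Rational(185, 18), Pow(3, Rational(1, 2))))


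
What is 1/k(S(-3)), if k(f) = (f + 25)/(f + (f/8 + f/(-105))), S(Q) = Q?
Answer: -937/6160 ≈ -0.15211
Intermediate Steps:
k(f) = 840*(25 + f)/(937*f) (k(f) = (25 + f)/(f + (f*(1/8) + f*(-1/105))) = (25 + f)/(f + (f/8 - f/105)) = (25 + f)/(f + 97*f/840) = (25 + f)/((937*f/840)) = (25 + f)*(840/(937*f)) = 840*(25 + f)/(937*f))
1/k(S(-3)) = 1/((840/937)*(25 - 3)/(-3)) = 1/((840/937)*(-1/3)*22) = 1/(-6160/937) = -937/6160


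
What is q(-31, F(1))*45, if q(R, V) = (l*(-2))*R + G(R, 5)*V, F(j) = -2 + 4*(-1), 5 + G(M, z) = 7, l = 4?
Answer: 10620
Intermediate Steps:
G(M, z) = 2 (G(M, z) = -5 + 7 = 2)
F(j) = -6 (F(j) = -2 - 4 = -6)
q(R, V) = -8*R + 2*V (q(R, V) = (4*(-2))*R + 2*V = -8*R + 2*V)
q(-31, F(1))*45 = (-8*(-31) + 2*(-6))*45 = (248 - 12)*45 = 236*45 = 10620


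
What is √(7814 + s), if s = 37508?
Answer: √45322 ≈ 212.89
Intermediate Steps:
√(7814 + s) = √(7814 + 37508) = √45322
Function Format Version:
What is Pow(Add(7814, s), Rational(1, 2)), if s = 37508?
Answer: Pow(45322, Rational(1, 2)) ≈ 212.89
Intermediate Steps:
Pow(Add(7814, s), Rational(1, 2)) = Pow(Add(7814, 37508), Rational(1, 2)) = Pow(45322, Rational(1, 2))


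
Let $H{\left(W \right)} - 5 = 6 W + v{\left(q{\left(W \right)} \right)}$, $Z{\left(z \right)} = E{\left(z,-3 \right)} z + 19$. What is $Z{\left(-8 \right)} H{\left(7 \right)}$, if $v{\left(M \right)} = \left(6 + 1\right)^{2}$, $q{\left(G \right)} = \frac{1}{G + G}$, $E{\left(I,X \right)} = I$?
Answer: $7968$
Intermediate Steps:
$q{\left(G \right)} = \frac{1}{2 G}$
$v{\left(M \right)} = 49$ ($v{\left(M \right)} = 7^{2} = 49$)
$Z{\left(z \right)} = 19 + z^{2}$ ($Z{\left(z \right)} = z z + 19 = z^{2} + 19 = 19 + z^{2}$)
$H{\left(W \right)} = 54 + 6 W$ ($H{\left(W \right)} = 5 + \left(6 W + 49\right) = 5 + \left(49 + 6 W\right) = 54 + 6 W$)
$Z{\left(-8 \right)} H{\left(7 \right)} = \left(19 + \left(-8\right)^{2}\right) \left(54 + 6 \cdot 7\right) = \left(19 + 64\right) \left(54 + 42\right) = 83 \cdot 96 = 7968$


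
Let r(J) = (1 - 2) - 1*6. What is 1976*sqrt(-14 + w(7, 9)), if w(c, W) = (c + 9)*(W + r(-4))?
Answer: 5928*sqrt(2) ≈ 8383.5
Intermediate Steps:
r(J) = -7 (r(J) = -1 - 6 = -7)
w(c, W) = (-7 + W)*(9 + c) (w(c, W) = (c + 9)*(W - 7) = (9 + c)*(-7 + W) = (-7 + W)*(9 + c))
1976*sqrt(-14 + w(7, 9)) = 1976*sqrt(-14 + (-63 - 7*7 + 9*9 + 9*7)) = 1976*sqrt(-14 + (-63 - 49 + 81 + 63)) = 1976*sqrt(-14 + 32) = 1976*sqrt(18) = 1976*(3*sqrt(2)) = 5928*sqrt(2)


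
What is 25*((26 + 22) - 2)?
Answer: 1150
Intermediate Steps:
25*((26 + 22) - 2) = 25*(48 - 2) = 25*46 = 1150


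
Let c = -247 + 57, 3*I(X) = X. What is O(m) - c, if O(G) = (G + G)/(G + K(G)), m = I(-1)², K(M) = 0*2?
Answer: 192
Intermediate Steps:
K(M) = 0
I(X) = X/3
c = -190
m = ⅑ (m = ((⅓)*(-1))² = (-⅓)² = ⅑ ≈ 0.11111)
O(G) = 2 (O(G) = (G + G)/(G + 0) = (2*G)/G = 2)
O(m) - c = 2 - 1*(-190) = 2 + 190 = 192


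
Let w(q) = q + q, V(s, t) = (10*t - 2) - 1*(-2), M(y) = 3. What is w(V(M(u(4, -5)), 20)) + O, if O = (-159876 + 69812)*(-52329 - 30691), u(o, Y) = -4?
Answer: 7477113680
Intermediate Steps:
V(s, t) = 10*t (V(s, t) = (-2 + 10*t) + 2 = 10*t)
O = 7477113280 (O = -90064*(-83020) = 7477113280)
w(q) = 2*q
w(V(M(u(4, -5)), 20)) + O = 2*(10*20) + 7477113280 = 2*200 + 7477113280 = 400 + 7477113280 = 7477113680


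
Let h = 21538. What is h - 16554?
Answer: 4984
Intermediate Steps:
h - 16554 = 21538 - 16554 = 4984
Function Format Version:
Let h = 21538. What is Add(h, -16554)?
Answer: 4984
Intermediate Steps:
Add(h, -16554) = Add(21538, -16554) = 4984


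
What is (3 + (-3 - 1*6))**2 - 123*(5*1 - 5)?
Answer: 36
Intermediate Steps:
(3 + (-3 - 1*6))**2 - 123*(5*1 - 5) = (3 + (-3 - 6))**2 - 123*(5 - 5) = (3 - 9)**2 - 123*0 = (-6)**2 + 0 = 36 + 0 = 36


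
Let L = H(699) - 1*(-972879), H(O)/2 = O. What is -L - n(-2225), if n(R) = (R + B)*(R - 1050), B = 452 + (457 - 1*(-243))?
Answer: -4488352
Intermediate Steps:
B = 1152 (B = 452 + (457 + 243) = 452 + 700 = 1152)
H(O) = 2*O
L = 974277 (L = 2*699 - 1*(-972879) = 1398 + 972879 = 974277)
n(R) = (-1050 + R)*(1152 + R) (n(R) = (R + 1152)*(R - 1050) = (1152 + R)*(-1050 + R) = (-1050 + R)*(1152 + R))
-L - n(-2225) = -1*974277 - (-1209600 + (-2225)² + 102*(-2225)) = -974277 - (-1209600 + 4950625 - 226950) = -974277 - 1*3514075 = -974277 - 3514075 = -4488352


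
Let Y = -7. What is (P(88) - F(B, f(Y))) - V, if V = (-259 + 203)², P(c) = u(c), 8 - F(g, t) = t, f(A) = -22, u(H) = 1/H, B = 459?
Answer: -278607/88 ≈ -3166.0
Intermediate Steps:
F(g, t) = 8 - t
P(c) = 1/c
V = 3136 (V = (-56)² = 3136)
(P(88) - F(B, f(Y))) - V = (1/88 - (8 - 1*(-22))) - 1*3136 = (1/88 - (8 + 22)) - 3136 = (1/88 - 1*30) - 3136 = (1/88 - 30) - 3136 = -2639/88 - 3136 = -278607/88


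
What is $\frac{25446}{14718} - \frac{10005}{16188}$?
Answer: $\frac{14703681}{13236388} \approx 1.1109$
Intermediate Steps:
$\frac{25446}{14718} - \frac{10005}{16188} = 25446 \cdot \frac{1}{14718} - \frac{3335}{5396} = \frac{4241}{2453} - \frac{3335}{5396} = \frac{14703681}{13236388}$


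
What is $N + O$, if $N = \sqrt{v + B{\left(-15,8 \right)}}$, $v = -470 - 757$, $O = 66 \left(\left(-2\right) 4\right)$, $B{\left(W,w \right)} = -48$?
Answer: $-528 + 5 i \sqrt{51} \approx -528.0 + 35.707 i$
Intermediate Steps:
$O = -528$ ($O = 66 \left(-8\right) = -528$)
$v = -1227$
$N = 5 i \sqrt{51}$ ($N = \sqrt{-1227 - 48} = \sqrt{-1275} = 5 i \sqrt{51} \approx 35.707 i$)
$N + O = 5 i \sqrt{51} - 528 = -528 + 5 i \sqrt{51}$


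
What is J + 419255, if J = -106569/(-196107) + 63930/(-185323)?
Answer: 5079016450234444/12114379187 ≈ 4.1926e+5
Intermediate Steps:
J = 2404188759/12114379187 (J = -106569*(-1/196107) + 63930*(-1/185323) = 35523/65369 - 63930/185323 = 2404188759/12114379187 ≈ 0.19846)
J + 419255 = 2404188759/12114379187 + 419255 = 5079016450234444/12114379187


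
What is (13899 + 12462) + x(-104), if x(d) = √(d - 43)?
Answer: 26361 + 7*I*√3 ≈ 26361.0 + 12.124*I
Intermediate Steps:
x(d) = √(-43 + d)
(13899 + 12462) + x(-104) = (13899 + 12462) + √(-43 - 104) = 26361 + √(-147) = 26361 + 7*I*√3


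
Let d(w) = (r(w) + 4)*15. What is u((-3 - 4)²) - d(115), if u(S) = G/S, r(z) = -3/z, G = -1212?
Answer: -95055/1127 ≈ -84.343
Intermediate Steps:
u(S) = -1212/S
d(w) = 60 - 45/w (d(w) = (-3/w + 4)*15 = (4 - 3/w)*15 = 60 - 45/w)
u((-3 - 4)²) - d(115) = -1212/(-3 - 4)² - (60 - 45/115) = -1212/((-7)²) - (60 - 45*1/115) = -1212/49 - (60 - 9/23) = -1212*1/49 - 1*1371/23 = -1212/49 - 1371/23 = -95055/1127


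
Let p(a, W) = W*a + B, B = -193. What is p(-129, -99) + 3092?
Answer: 15670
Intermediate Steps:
p(a, W) = -193 + W*a (p(a, W) = W*a - 193 = -193 + W*a)
p(-129, -99) + 3092 = (-193 - 99*(-129)) + 3092 = (-193 + 12771) + 3092 = 12578 + 3092 = 15670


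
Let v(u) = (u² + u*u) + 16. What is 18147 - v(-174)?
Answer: -42421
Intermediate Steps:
v(u) = 16 + 2*u² (v(u) = (u² + u²) + 16 = 2*u² + 16 = 16 + 2*u²)
18147 - v(-174) = 18147 - (16 + 2*(-174)²) = 18147 - (16 + 2*30276) = 18147 - (16 + 60552) = 18147 - 1*60568 = 18147 - 60568 = -42421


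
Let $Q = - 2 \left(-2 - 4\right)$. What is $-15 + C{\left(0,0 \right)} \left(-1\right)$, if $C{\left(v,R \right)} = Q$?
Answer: $-27$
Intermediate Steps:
$Q = 12$ ($Q = \left(-2\right) \left(-6\right) = 12$)
$C{\left(v,R \right)} = 12$
$-15 + C{\left(0,0 \right)} \left(-1\right) = -15 + 12 \left(-1\right) = -15 - 12 = -27$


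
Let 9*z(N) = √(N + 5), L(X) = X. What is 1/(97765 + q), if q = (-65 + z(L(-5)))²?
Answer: 1/101990 ≈ 9.8049e-6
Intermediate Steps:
z(N) = √(5 + N)/9 (z(N) = √(N + 5)/9 = √(5 + N)/9)
q = 4225 (q = (-65 + √(5 - 5)/9)² = (-65 + √0/9)² = (-65 + (⅑)*0)² = (-65 + 0)² = (-65)² = 4225)
1/(97765 + q) = 1/(97765 + 4225) = 1/101990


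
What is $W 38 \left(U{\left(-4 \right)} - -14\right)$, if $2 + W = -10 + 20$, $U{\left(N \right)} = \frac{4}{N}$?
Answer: $3952$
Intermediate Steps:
$W = 8$ ($W = -2 + \left(-10 + 20\right) = -2 + 10 = 8$)
$W 38 \left(U{\left(-4 \right)} - -14\right) = 8 \cdot 38 \left(\frac{4}{-4} - -14\right) = 304 \left(4 \left(- \frac{1}{4}\right) + 14\right) = 304 \left(-1 + 14\right) = 304 \cdot 13 = 3952$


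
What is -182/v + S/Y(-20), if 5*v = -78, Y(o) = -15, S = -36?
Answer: 211/15 ≈ 14.067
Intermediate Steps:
v = -78/5 (v = (⅕)*(-78) = -78/5 ≈ -15.600)
-182/v + S/Y(-20) = -182/(-78/5) - 36/(-15) = -182*(-5/78) - 36*(-1/15) = 35/3 + 12/5 = 211/15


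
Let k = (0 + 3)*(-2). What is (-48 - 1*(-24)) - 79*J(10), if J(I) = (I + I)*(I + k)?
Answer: -6344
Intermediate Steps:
k = -6 (k = 3*(-2) = -6)
J(I) = 2*I*(-6 + I) (J(I) = (I + I)*(I - 6) = (2*I)*(-6 + I) = 2*I*(-6 + I))
(-48 - 1*(-24)) - 79*J(10) = (-48 - 1*(-24)) - 158*10*(-6 + 10) = (-48 + 24) - 158*10*4 = -24 - 79*80 = -24 - 6320 = -6344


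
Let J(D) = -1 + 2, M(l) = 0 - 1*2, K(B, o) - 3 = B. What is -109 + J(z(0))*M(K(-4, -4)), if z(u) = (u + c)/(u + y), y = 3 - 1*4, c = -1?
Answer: -111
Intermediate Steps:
K(B, o) = 3 + B
y = -1 (y = 3 - 4 = -1)
M(l) = -2 (M(l) = 0 - 2 = -2)
z(u) = 1 (z(u) = (u - 1)/(u - 1) = (-1 + u)/(-1 + u) = 1)
J(D) = 1
-109 + J(z(0))*M(K(-4, -4)) = -109 + 1*(-2) = -109 - 2 = -111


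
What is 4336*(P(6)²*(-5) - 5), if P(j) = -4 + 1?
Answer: -216800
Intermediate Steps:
P(j) = -3
4336*(P(6)²*(-5) - 5) = 4336*((-3)²*(-5) - 5) = 4336*(9*(-5) - 5) = 4336*(-45 - 5) = 4336*(-50) = -216800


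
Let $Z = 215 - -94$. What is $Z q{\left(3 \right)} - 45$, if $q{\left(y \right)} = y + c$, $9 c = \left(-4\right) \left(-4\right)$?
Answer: $\frac{4294}{3} \approx 1431.3$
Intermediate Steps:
$c = \frac{16}{9}$ ($c = \frac{\left(-4\right) \left(-4\right)}{9} = \frac{1}{9} \cdot 16 = \frac{16}{9} \approx 1.7778$)
$q{\left(y \right)} = \frac{16}{9} + y$ ($q{\left(y \right)} = y + \frac{16}{9} = \frac{16}{9} + y$)
$Z = 309$ ($Z = 215 + 94 = 309$)
$Z q{\left(3 \right)} - 45 = 309 \left(\frac{16}{9} + 3\right) - 45 = 309 \cdot \frac{43}{9} - 45 = \frac{4429}{3} - 45 = \frac{4294}{3}$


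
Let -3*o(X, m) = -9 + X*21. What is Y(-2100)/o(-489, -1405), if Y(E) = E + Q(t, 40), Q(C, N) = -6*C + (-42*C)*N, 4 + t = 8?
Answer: -1474/571 ≈ -2.5814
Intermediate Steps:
o(X, m) = 3 - 7*X (o(X, m) = -(-9 + X*21)/3 = -(-9 + 21*X)/3 = 3 - 7*X)
t = 4 (t = -4 + 8 = 4)
Q(C, N) = -6*C - 42*C*N
Y(E) = -6744 + E (Y(E) = E - 6*4*(1 + 7*40) = E - 6*4*(1 + 280) = E - 6*4*281 = E - 6744 = -6744 + E)
Y(-2100)/o(-489, -1405) = (-6744 - 2100)/(3 - 7*(-489)) = -8844/(3 + 3423) = -8844/3426 = -8844*1/3426 = -1474/571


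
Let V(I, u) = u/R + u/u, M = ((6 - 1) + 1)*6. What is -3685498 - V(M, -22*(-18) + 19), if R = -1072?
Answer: -3950854513/1072 ≈ -3.6855e+6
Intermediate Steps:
M = 36 (M = (5 + 1)*6 = 6*6 = 36)
V(I, u) = 1 - u/1072 (V(I, u) = u/(-1072) + u/u = u*(-1/1072) + 1 = -u/1072 + 1 = 1 - u/1072)
-3685498 - V(M, -22*(-18) + 19) = -3685498 - (1 - (-22*(-18) + 19)/1072) = -3685498 - (1 - (396 + 19)/1072) = -3685498 - (1 - 1/1072*415) = -3685498 - (1 - 415/1072) = -3685498 - 1*657/1072 = -3685498 - 657/1072 = -3950854513/1072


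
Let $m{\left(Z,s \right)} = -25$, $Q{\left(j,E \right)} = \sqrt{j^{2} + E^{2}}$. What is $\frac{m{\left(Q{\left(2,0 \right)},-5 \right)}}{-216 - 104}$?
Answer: $\frac{5}{64} \approx 0.078125$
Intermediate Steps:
$Q{\left(j,E \right)} = \sqrt{E^{2} + j^{2}}$
$\frac{m{\left(Q{\left(2,0 \right)},-5 \right)}}{-216 - 104} = - \frac{25}{-216 - 104} = - \frac{25}{-320} = \left(-25\right) \left(- \frac{1}{320}\right) = \frac{5}{64}$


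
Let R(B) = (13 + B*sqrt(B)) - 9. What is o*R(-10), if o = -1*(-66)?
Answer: 264 - 660*I*sqrt(10) ≈ 264.0 - 2087.1*I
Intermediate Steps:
R(B) = 4 + B**(3/2) (R(B) = (13 + B**(3/2)) - 9 = 4 + B**(3/2))
o = 66
o*R(-10) = 66*(4 + (-10)**(3/2)) = 66*(4 - 10*I*sqrt(10)) = 264 - 660*I*sqrt(10)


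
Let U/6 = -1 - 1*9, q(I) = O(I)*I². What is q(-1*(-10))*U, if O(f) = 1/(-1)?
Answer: 6000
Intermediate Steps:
O(f) = -1
q(I) = -I²
U = -60 (U = 6*(-1 - 1*9) = 6*(-1 - 9) = 6*(-10) = -60)
q(-1*(-10))*U = -(-1*(-10))²*(-60) = -1*10²*(-60) = -1*100*(-60) = -100*(-60) = 6000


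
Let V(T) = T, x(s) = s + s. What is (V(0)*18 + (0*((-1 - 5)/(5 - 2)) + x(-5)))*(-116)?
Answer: 1160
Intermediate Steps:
x(s) = 2*s
(V(0)*18 + (0*((-1 - 5)/(5 - 2)) + x(-5)))*(-116) = (0*18 + (0*((-1 - 5)/(5 - 2)) + 2*(-5)))*(-116) = (0 + (0*(-6/3) - 10))*(-116) = (0 + (0*(-6*⅓) - 10))*(-116) = (0 + (0*(-2) - 10))*(-116) = (0 + (0 - 10))*(-116) = (0 - 10)*(-116) = -10*(-116) = 1160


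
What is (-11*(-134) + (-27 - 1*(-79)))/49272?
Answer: 763/24636 ≈ 0.030971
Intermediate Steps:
(-11*(-134) + (-27 - 1*(-79)))/49272 = (1474 + (-27 + 79))*(1/49272) = (1474 + 52)*(1/49272) = 1526*(1/49272) = 763/24636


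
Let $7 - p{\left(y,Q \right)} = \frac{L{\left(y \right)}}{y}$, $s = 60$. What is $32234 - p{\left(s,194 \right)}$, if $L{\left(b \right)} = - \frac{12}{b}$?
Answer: $\frac{9668099}{300} \approx 32227.0$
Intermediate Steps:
$p{\left(y,Q \right)} = 7 + \frac{12}{y^{2}}$ ($p{\left(y,Q \right)} = 7 - \frac{\left(-12\right) \frac{1}{y}}{y} = 7 - - \frac{12}{y^{2}} = 7 + \frac{12}{y^{2}}$)
$32234 - p{\left(s,194 \right)} = 32234 - \left(7 + \frac{12}{3600}\right) = 32234 - \left(7 + 12 \cdot \frac{1}{3600}\right) = 32234 - \left(7 + \frac{1}{300}\right) = 32234 - \frac{2101}{300} = \frac{9668099}{300}$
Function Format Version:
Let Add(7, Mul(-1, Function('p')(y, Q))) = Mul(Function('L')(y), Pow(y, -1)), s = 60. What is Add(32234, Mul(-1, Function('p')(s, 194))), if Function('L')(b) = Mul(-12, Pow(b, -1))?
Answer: Rational(9668099, 300) ≈ 32227.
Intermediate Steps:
Function('p')(y, Q) = Add(7, Mul(12, Pow(y, -2))) (Function('p')(y, Q) = Add(7, Mul(-1, Mul(Mul(-12, Pow(y, -1)), Pow(y, -1)))) = Add(7, Mul(-1, Mul(-12, Pow(y, -2)))) = Add(7, Mul(12, Pow(y, -2))))
Add(32234, Mul(-1, Function('p')(s, 194))) = Add(32234, Mul(-1, Add(7, Mul(12, Pow(60, -2))))) = Add(32234, Mul(-1, Add(7, Mul(12, Rational(1, 3600))))) = Add(32234, Mul(-1, Add(7, Rational(1, 300)))) = Add(32234, Mul(-1, Rational(2101, 300))) = Add(32234, Rational(-2101, 300)) = Rational(9668099, 300)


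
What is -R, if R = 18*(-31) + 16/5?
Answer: 2774/5 ≈ 554.80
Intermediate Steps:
R = -2774/5 (R = -558 + 16*(⅕) = -558 + 16/5 = -2774/5 ≈ -554.80)
-R = -1*(-2774/5) = 2774/5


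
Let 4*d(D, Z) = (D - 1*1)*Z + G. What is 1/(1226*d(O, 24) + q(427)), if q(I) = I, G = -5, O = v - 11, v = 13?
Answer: 2/12501 ≈ 0.00015999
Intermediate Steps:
O = 2 (O = 13 - 11 = 2)
d(D, Z) = -5/4 + Z*(-1 + D)/4 (d(D, Z) = ((D - 1*1)*Z - 5)/4 = ((D - 1)*Z - 5)/4 = ((-1 + D)*Z - 5)/4 = (Z*(-1 + D) - 5)/4 = (-5 + Z*(-1 + D))/4 = -5/4 + Z*(-1 + D)/4)
1/(1226*d(O, 24) + q(427)) = 1/(1226*(-5/4 - 1/4*24 + (1/4)*2*24) + 427) = 1/(1226*(-5/4 - 6 + 12) + 427) = 1/(1226*(19/4) + 427) = 1/(11647/2 + 427) = 1/(12501/2) = 2/12501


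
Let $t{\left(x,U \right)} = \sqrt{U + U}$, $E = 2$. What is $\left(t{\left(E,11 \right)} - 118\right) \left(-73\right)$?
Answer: $8614 - 73 \sqrt{22} \approx 8271.6$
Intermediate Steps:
$t{\left(x,U \right)} = \sqrt{2} \sqrt{U}$ ($t{\left(x,U \right)} = \sqrt{2 U} = \sqrt{2} \sqrt{U}$)
$\left(t{\left(E,11 \right)} - 118\right) \left(-73\right) = \left(\sqrt{2} \sqrt{11} - 118\right) \left(-73\right) = \left(\sqrt{22} - 118\right) \left(-73\right) = \left(-118 + \sqrt{22}\right) \left(-73\right) = 8614 - 73 \sqrt{22}$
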